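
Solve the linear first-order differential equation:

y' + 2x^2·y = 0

Using integrating factor method:

General solution: y = Ce^(-2x^3/3)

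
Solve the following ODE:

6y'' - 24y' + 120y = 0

Characteristic equation: 6r² - 24r + 120 = 0
Divide by 6: r² - 4r + 20 = 0
Roots: r = 2 ± 4i (complex conjugates)
General solution: y = e^(2x)(C₁cos(4x) + C₂sin(4x))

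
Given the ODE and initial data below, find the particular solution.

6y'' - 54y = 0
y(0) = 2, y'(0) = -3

General solution: y = C₁e^(3x) + C₂e^(-3x)
Applying ICs: C₁ = 1/2, C₂ = 3/2
Particular solution: y = (1/2)e^(3x) + (3/2)e^(-3x)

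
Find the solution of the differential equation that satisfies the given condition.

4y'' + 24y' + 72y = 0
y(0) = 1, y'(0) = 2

General solution: y = e^(-3x)(C₁cos(3x) + C₂sin(3x))
Complex roots r = -3 ± 3i
Applying ICs: C₁ = 1, C₂ = 5/3
Particular solution: y = e^(-3x)(cos(3x) + (5/3)sin(3x))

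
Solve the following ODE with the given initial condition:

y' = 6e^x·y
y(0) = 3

General solution: y = Ce^(6e^x)
Applying IC y(0) = 3:
Particular solution: y = 3e^(6(e^x - 1))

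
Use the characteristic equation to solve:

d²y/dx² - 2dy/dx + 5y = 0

Characteristic equation: r² - 2r + 5 = 0
Roots: r = 1 ± 2i (complex conjugates)
General solution: y = e^x(C₁cos(2x) + C₂sin(2x))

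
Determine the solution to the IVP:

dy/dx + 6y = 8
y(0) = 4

General solution: y = 4/3 + Ce^(-6x)
Applying y(0) = 4: C = 4 - 4/3 = 8/3
Particular solution: y = 4/3 + (8/3)e^(-6x)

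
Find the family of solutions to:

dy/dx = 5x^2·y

Separating variables and integrating:
ln|y| = 5x^3/3 + C

General solution: y = Ce^(5x^3/3)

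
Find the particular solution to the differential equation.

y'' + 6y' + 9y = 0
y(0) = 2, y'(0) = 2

General solution: y = (C₁ + C₂x)e^(-3x)
Repeated root r = -3
Applying ICs: C₁ = 2, C₂ = 8
Particular solution: y = (2 + 8x)e^(-3x)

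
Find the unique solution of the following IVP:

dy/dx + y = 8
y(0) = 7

General solution: y = 8 + Ce^(-x)
Applying y(0) = 7: C = 7 - 8 = -1
Particular solution: y = 8 - e^(-x)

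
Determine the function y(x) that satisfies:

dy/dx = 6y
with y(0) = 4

General solution: y = Ce^(6x)
Applying IC y(0) = 4:
Particular solution: y = 4e^(6x)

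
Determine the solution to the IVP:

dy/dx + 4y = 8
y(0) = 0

General solution: y = 2 + Ce^(-4x)
Applying y(0) = 0: C = 0 - 2 = -2
Particular solution: y = 2 - 2e^(-4x)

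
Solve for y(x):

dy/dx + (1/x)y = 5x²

Using integrating factor method:

General solution: y = (5/4)x^3 + C/x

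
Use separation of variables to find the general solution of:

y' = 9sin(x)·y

Separating variables and integrating:
ln|y| = -9cos(x) + C

General solution: y = Ce^(-9cos(x))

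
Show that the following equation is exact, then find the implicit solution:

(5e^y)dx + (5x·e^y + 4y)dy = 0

Verify exactness: ∂M/∂y = ∂N/∂x ✓
Find F(x,y) such that ∂F/∂x = M, ∂F/∂y = N
Solution: 5x·e^y + 2y² = C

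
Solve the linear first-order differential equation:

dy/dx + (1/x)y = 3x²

Using integrating factor method:

General solution: y = (3/4)x^3 + C/x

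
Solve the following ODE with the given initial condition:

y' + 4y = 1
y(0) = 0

General solution: y = 1/4 + Ce^(-4x)
Applying y(0) = 0: C = 0 - 1/4 = -1/4
Particular solution: y = 1/4 - (1/4)e^(-4x)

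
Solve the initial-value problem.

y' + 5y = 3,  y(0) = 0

General solution: y = 3/5 + Ce^(-5x)
Applying y(0) = 0: C = 0 - 3/5 = -3/5
Particular solution: y = 3/5 - (3/5)e^(-5x)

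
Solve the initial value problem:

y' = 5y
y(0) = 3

General solution: y = Ce^(5x)
Applying IC y(0) = 3:
Particular solution: y = 3e^(5x)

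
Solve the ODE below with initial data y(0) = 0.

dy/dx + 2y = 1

General solution: y = 1/2 + Ce^(-2x)
Applying y(0) = 0: C = 0 - 1/2 = -1/2
Particular solution: y = 1/2 - (1/2)e^(-2x)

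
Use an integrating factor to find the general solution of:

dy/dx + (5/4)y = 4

Using integrating factor method:

General solution: y = 16/5 + Ce^(-5x/4)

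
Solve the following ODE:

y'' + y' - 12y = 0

Characteristic equation: r² + r - 12 = 0
Roots: r = 3, -4 (distinct real)
General solution: y = C₁e^(3x) + C₂e^(-4x)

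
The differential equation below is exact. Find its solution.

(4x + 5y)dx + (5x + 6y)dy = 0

Verify exactness: ∂M/∂y = ∂N/∂x ✓
Find F(x,y) such that ∂F/∂x = M, ∂F/∂y = N
Solution: 2x² + 5xy + 3y² = C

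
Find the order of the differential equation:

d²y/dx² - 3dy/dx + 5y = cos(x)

The order is 2 (highest derivative is of order 2).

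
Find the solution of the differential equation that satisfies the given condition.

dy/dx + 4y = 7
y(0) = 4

General solution: y = 7/4 + Ce^(-4x)
Applying y(0) = 4: C = 4 - 7/4 = 9/4
Particular solution: y = 7/4 + (9/4)e^(-4x)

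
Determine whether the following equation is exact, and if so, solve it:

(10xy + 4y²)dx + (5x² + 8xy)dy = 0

Verify exactness: ∂M/∂y = ∂N/∂x ✓
Find F(x,y) such that ∂F/∂x = M, ∂F/∂y = N
Solution: 5x²y + 4xy² = C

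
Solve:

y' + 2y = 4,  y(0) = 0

General solution: y = 2 + Ce^(-2x)
Applying y(0) = 0: C = 0 - 2 = -2
Particular solution: y = 2 - 2e^(-2x)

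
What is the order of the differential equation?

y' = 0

The order is 1 (highest derivative is of order 1).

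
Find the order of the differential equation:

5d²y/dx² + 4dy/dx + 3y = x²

The order is 2 (highest derivative is of order 2).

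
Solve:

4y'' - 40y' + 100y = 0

Characteristic equation: 4r² - 40r + 100 = 0
Divide by 4: r² - 10r + 25 = 0
Factored: (r - 5)² = 0
Repeated root: r = 5
General solution: y = (C₁ + C₂x)e^(5x)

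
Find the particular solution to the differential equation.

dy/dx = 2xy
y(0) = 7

General solution: y = Ce^(x²)
Applying IC y(0) = 7:
Particular solution: y = 7e^(x²)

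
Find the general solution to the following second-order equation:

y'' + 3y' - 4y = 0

Characteristic equation: r² + 3r - 4 = 0
Roots: r = 1, -4 (distinct real)
General solution: y = C₁e^x + C₂e^(-4x)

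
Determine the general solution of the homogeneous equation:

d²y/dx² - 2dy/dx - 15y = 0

Characteristic equation: r² - 2r - 15 = 0
Roots: r = 5, -3 (distinct real)
General solution: y = C₁e^(5x) + C₂e^(-3x)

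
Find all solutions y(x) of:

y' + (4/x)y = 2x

Using integrating factor method:

General solution: y = (1/3)x^2 + Cx^(-4)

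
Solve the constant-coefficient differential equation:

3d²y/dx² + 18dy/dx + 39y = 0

Characteristic equation: 3r² + 18r + 39 = 0
Divide by 3: r² + 6r + 13 = 0
Roots: r = -3 ± 2i (complex conjugates)
General solution: y = e^(-3x)(C₁cos(2x) + C₂sin(2x))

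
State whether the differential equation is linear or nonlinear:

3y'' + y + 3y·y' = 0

Nonlinear (product y·y')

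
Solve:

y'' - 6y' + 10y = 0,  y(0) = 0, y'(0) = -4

General solution: y = e^(3x)(C₁cos(x) + C₂sin(x))
Complex roots r = 3 ± i
Applying ICs: C₁ = 0, C₂ = -4
Particular solution: y = e^(3x)(-4sin(x))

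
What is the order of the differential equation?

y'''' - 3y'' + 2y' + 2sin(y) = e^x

The order is 4 (highest derivative is of order 4).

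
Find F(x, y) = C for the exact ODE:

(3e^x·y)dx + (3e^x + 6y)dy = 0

Verify exactness: ∂M/∂y = ∂N/∂x ✓
Find F(x,y) such that ∂F/∂x = M, ∂F/∂y = N
Solution: 3e^x·y + 3y² = C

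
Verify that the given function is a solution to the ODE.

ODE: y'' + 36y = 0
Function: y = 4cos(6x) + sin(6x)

Verification:
y'' = -144cos(6x) - 36sin(6x)
y'' + 36y = 0 ✓

Yes, it is a solution.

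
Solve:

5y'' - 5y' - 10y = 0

Characteristic equation: 5r² - 5r - 10 = 0
Divide by 5: r² - r - 2 = 0
Roots: r = 2, -1 (distinct real)
General solution: y = C₁e^(2x) + C₂e^(-x)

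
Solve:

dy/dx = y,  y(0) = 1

General solution: y = Ce^x
Applying IC y(0) = 1:
Particular solution: y = e^x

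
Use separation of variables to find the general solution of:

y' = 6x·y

Separating variables and integrating:
ln|y| = 3x^2 + C

General solution: y = Ce^(3x^2)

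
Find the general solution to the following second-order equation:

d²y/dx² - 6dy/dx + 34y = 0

Characteristic equation: r² - 6r + 34 = 0
Roots: r = 3 ± 5i (complex conjugates)
General solution: y = e^(3x)(C₁cos(5x) + C₂sin(5x))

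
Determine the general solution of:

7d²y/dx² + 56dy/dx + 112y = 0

Characteristic equation: 7r² + 56r + 112 = 0
Divide by 7: r² + 8r + 16 = 0
Factored: (r + 4)² = 0
Repeated root: r = -4
General solution: y = (C₁ + C₂x)e^(-4x)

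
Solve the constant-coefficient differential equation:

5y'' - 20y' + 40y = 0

Characteristic equation: 5r² - 20r + 40 = 0
Divide by 5: r² - 4r + 8 = 0
Roots: r = 2 ± 2i (complex conjugates)
General solution: y = e^(2x)(C₁cos(2x) + C₂sin(2x))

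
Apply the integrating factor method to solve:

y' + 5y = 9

Using integrating factor method:

General solution: y = 9/5 + Ce^(-5x)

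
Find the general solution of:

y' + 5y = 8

Using integrating factor method:

General solution: y = 8/5 + Ce^(-5x)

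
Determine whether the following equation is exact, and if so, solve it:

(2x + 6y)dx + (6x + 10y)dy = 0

Verify exactness: ∂M/∂y = ∂N/∂x ✓
Find F(x,y) such that ∂F/∂x = M, ∂F/∂y = N
Solution: x² + 6xy + 5y² = C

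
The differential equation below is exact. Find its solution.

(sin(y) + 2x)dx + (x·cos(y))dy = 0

Verify exactness: ∂M/∂y = ∂N/∂x ✓
Find F(x,y) such that ∂F/∂x = M, ∂F/∂y = N
Solution: x·sin(y) + x² = C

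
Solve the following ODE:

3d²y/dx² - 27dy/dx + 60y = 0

Characteristic equation: 3r² - 27r + 60 = 0
Divide by 3: r² - 9r + 20 = 0
Roots: r = 5, 4 (distinct real)
General solution: y = C₁e^(5x) + C₂e^(4x)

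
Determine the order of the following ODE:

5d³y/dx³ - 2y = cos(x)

The order is 3 (highest derivative is of order 3).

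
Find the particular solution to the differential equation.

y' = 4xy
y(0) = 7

General solution: y = Ce^(2x²)
Applying IC y(0) = 7:
Particular solution: y = 7e^(2x²)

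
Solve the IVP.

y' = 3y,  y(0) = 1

General solution: y = Ce^(3x)
Applying IC y(0) = 1:
Particular solution: y = e^(3x)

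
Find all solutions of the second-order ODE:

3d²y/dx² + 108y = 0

Characteristic equation: 3r² + 108 = 0
Divide by 3: r² + 36 = 0
Roots: r = ±6i (complex conjugates)
General solution: y = C₁cos(6x) + C₂sin(6x)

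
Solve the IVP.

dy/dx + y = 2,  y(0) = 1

General solution: y = 2 + Ce^(-x)
Applying y(0) = 1: C = 1 - 2 = -1
Particular solution: y = 2 - e^(-x)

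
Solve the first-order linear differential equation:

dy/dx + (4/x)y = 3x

Using integrating factor method:

General solution: y = (1/2)x^2 + Cx^(-4)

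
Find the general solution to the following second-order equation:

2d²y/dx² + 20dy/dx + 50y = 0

Characteristic equation: 2r² + 20r + 50 = 0
Divide by 2: r² + 10r + 25 = 0
Factored: (r + 5)² = 0
Repeated root: r = -5
General solution: y = (C₁ + C₂x)e^(-5x)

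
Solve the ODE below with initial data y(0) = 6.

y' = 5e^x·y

General solution: y = Ce^(5e^x)
Applying IC y(0) = 6:
Particular solution: y = 6e^(5(e^x - 1))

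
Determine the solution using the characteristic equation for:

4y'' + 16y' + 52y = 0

Characteristic equation: 4r² + 16r + 52 = 0
Divide by 4: r² + 4r + 13 = 0
Roots: r = -2 ± 3i (complex conjugates)
General solution: y = e^(-2x)(C₁cos(3x) + C₂sin(3x))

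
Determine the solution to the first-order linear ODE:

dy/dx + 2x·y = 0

Using integrating factor method:

General solution: y = Ce^(-x^2)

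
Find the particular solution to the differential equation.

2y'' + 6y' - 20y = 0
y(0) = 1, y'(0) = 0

General solution: y = C₁e^(2x) + C₂e^(-5x)
Applying ICs: C₁ = 5/7, C₂ = 2/7
Particular solution: y = (5/7)e^(2x) + (2/7)e^(-5x)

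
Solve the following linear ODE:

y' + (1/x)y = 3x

Using integrating factor method:

General solution: y = x^2 + C/x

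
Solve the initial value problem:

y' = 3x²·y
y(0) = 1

General solution: y = Ce^(x³)
Applying IC y(0) = 1:
Particular solution: y = e^(x³)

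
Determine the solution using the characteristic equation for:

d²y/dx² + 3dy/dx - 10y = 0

Characteristic equation: r² + 3r - 10 = 0
Roots: r = 2, -5 (distinct real)
General solution: y = C₁e^(2x) + C₂e^(-5x)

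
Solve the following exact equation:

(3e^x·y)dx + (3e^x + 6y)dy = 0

Verify exactness: ∂M/∂y = ∂N/∂x ✓
Find F(x,y) such that ∂F/∂x = M, ∂F/∂y = N
Solution: 3e^x·y + 3y² = C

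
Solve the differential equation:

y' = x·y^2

Separating variables and integrating:
-1/y = x^2/2 + C

General solution: y^-1 = (-1/2)x^2 + C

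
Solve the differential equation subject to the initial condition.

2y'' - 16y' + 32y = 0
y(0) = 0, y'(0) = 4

General solution: y = (C₁ + C₂x)e^(4x)
Repeated root r = 4
Applying ICs: C₁ = 0, C₂ = 4
Particular solution: y = 4xe^(4x)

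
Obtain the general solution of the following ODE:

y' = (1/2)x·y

Separating variables and integrating:
ln|y| = x^2/4 + C

General solution: y = Ce^(x^2/4)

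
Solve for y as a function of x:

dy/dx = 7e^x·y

Separating variables and integrating:
ln|y| = 7e^x + C

General solution: y = Ce^(7e^x)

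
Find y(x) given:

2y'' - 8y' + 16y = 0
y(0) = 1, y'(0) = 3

General solution: y = e^(2x)(C₁cos(2x) + C₂sin(2x))
Complex roots r = 2 ± 2i
Applying ICs: C₁ = 1, C₂ = 1/2
Particular solution: y = e^(2x)(cos(2x) + (1/2)sin(2x))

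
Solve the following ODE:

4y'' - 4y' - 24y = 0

Characteristic equation: 4r² - 4r - 24 = 0
Divide by 4: r² - r - 6 = 0
Roots: r = 3, -2 (distinct real)
General solution: y = C₁e^(3x) + C₂e^(-2x)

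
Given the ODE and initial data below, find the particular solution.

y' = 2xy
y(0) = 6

General solution: y = Ce^(x²)
Applying IC y(0) = 6:
Particular solution: y = 6e^(x²)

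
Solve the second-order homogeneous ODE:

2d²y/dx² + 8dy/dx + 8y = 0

Characteristic equation: 2r² + 8r + 8 = 0
Divide by 2: r² + 4r + 4 = 0
Factored: (r + 2)² = 0
Repeated root: r = -2
General solution: y = (C₁ + C₂x)e^(-2x)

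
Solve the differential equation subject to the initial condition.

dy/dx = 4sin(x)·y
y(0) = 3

General solution: y = Ce^(-4cos(x))
Applying IC y(0) = 3:
Particular solution: y = 3e^(4(1-cos(x)))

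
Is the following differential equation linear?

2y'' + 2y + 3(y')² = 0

No. Nonlinear ((y')² term)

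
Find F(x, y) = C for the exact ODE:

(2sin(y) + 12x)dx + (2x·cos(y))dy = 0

Verify exactness: ∂M/∂y = ∂N/∂x ✓
Find F(x,y) such that ∂F/∂x = M, ∂F/∂y = N
Solution: 2x·sin(y) + 6x² = C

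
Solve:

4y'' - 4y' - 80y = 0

Characteristic equation: 4r² - 4r - 80 = 0
Divide by 4: r² - r - 20 = 0
Roots: r = 5, -4 (distinct real)
General solution: y = C₁e^(5x) + C₂e^(-4x)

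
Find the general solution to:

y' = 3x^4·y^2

Separating variables and integrating:
-1/y = 3x^5/5 + C

General solution: y^-1 = (-3/5)x^5 + C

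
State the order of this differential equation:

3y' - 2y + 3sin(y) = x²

The order is 1 (highest derivative is of order 1).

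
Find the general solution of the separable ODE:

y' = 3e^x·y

Separating variables and integrating:
ln|y| = 3e^x + C

General solution: y = Ce^(3e^x)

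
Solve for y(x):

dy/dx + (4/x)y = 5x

Using integrating factor method:

General solution: y = (5/6)x^2 + Cx^(-4)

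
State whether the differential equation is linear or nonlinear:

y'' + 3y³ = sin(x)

Nonlinear (y³ term)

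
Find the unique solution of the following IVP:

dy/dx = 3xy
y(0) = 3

General solution: y = Ce^(3x²/2)
Applying IC y(0) = 3:
Particular solution: y = 3e^(3x²/2)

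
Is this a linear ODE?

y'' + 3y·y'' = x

No. Nonlinear (y·y'' term)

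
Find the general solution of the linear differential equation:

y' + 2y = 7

Using integrating factor method:

General solution: y = 7/2 + Ce^(-2x)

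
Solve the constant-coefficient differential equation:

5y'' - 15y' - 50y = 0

Characteristic equation: 5r² - 15r - 50 = 0
Divide by 5: r² - 3r - 10 = 0
Roots: r = 5, -2 (distinct real)
General solution: y = C₁e^(5x) + C₂e^(-2x)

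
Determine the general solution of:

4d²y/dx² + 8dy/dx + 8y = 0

Characteristic equation: 4r² + 8r + 8 = 0
Divide by 4: r² + 2r + 2 = 0
Roots: r = -1 ± i (complex conjugates)
General solution: y = e^(-x)(C₁cos(x) + C₂sin(x))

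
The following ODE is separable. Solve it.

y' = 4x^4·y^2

Separating variables and integrating:
-1/y = 4x^5/5 + C

General solution: y^-1 = (-4/5)x^5 + C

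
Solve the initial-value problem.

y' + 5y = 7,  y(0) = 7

General solution: y = 7/5 + Ce^(-5x)
Applying y(0) = 7: C = 7 - 7/5 = 28/5
Particular solution: y = 7/5 + (28/5)e^(-5x)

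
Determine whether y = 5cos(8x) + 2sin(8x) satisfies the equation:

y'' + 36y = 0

Verification:
y'' = -320cos(8x) - 128sin(8x)
y'' + 36y ≠ 0 (frequency mismatch: got 64 instead of 36)

No, it is not a solution.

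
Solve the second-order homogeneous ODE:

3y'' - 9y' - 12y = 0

Characteristic equation: 3r² - 9r - 12 = 0
Divide by 3: r² - 3r - 4 = 0
Roots: r = 4, -1 (distinct real)
General solution: y = C₁e^(4x) + C₂e^(-x)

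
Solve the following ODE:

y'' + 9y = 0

Characteristic equation: r² + 9 = 0
Roots: r = ±3i (complex conjugates)
General solution: y = C₁cos(3x) + C₂sin(3x)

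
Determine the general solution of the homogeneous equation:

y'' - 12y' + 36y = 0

Characteristic equation: r² - 12r + 36 = 0
Factored: (r - 6)² = 0
Repeated root: r = 6
General solution: y = (C₁ + C₂x)e^(6x)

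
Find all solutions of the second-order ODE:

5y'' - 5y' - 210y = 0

Characteristic equation: 5r² - 5r - 210 = 0
Divide by 5: r² - r - 42 = 0
Roots: r = 7, -6 (distinct real)
General solution: y = C₁e^(7x) + C₂e^(-6x)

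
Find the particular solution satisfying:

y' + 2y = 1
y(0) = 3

General solution: y = 1/2 + Ce^(-2x)
Applying y(0) = 3: C = 3 - 1/2 = 5/2
Particular solution: y = 1/2 + (5/2)e^(-2x)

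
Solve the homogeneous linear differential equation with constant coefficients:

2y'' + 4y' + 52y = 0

Characteristic equation: 2r² + 4r + 52 = 0
Divide by 2: r² + 2r + 26 = 0
Roots: r = -1 ± 5i (complex conjugates)
General solution: y = e^(-x)(C₁cos(5x) + C₂sin(5x))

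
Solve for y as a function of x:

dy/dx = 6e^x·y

Separating variables and integrating:
ln|y| = 6e^x + C

General solution: y = Ce^(6e^x)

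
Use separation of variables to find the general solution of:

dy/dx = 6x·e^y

Separating variables and integrating:
-e^(-y) = 3x² + C

General solution: y = -ln(C - 3x²)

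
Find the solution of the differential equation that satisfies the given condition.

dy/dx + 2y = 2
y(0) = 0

General solution: y = 1 + Ce^(-2x)
Applying y(0) = 0: C = 0 - 1 = -1
Particular solution: y = 1 - e^(-2x)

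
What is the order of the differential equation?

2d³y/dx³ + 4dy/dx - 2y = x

The order is 3 (highest derivative is of order 3).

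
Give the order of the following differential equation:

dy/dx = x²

The order is 1 (highest derivative is of order 1).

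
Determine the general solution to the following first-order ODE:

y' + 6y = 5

Using integrating factor method:

General solution: y = 5/6 + Ce^(-6x)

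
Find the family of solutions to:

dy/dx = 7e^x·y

Separating variables and integrating:
ln|y| = 7e^x + C

General solution: y = Ce^(7e^x)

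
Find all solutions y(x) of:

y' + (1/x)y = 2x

Using integrating factor method:

General solution: y = (2/3)x^2 + C/x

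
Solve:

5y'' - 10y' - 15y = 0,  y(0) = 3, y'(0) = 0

General solution: y = C₁e^(3x) + C₂e^(-x)
Applying ICs: C₁ = 3/4, C₂ = 9/4
Particular solution: y = (3/4)e^(3x) + (9/4)e^(-x)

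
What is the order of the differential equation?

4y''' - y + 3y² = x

The order is 3 (highest derivative is of order 3).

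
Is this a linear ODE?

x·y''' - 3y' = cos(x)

Yes. Linear (y and its derivatives appear to the first power only, no products of y terms)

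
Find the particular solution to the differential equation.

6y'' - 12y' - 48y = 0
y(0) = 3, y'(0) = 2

General solution: y = C₁e^(4x) + C₂e^(-2x)
Applying ICs: C₁ = 4/3, C₂ = 5/3
Particular solution: y = (4/3)e^(4x) + (5/3)e^(-2x)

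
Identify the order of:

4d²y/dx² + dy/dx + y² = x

The order is 2 (highest derivative is of order 2).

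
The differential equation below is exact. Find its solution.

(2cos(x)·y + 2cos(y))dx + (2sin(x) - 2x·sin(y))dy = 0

Verify exactness: ∂M/∂y = ∂N/∂x ✓
Find F(x,y) such that ∂F/∂x = M, ∂F/∂y = N
Solution: 2sin(x)·y + 2x·cos(y) = C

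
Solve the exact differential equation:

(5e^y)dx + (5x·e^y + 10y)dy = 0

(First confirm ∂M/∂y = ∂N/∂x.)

Verify exactness: ∂M/∂y = ∂N/∂x ✓
Find F(x,y) such that ∂F/∂x = M, ∂F/∂y = N
Solution: 5x·e^y + 5y² = C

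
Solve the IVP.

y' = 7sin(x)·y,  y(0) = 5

General solution: y = Ce^(-7cos(x))
Applying IC y(0) = 5:
Particular solution: y = 5e^(7(1-cos(x)))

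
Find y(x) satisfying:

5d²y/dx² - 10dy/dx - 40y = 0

Characteristic equation: 5r² - 10r - 40 = 0
Divide by 5: r² - 2r - 8 = 0
Roots: r = 4, -2 (distinct real)
General solution: y = C₁e^(4x) + C₂e^(-2x)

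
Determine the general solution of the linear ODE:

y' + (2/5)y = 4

Using integrating factor method:

General solution: y = 10 + Ce^(-2x/5)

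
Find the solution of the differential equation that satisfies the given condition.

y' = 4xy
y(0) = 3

General solution: y = Ce^(2x²)
Applying IC y(0) = 3:
Particular solution: y = 3e^(2x²)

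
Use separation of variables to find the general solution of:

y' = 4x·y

Separating variables and integrating:
ln|y| = 2x^2 + C

General solution: y = Ce^(2x^2)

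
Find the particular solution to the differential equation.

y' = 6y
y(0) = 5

General solution: y = Ce^(6x)
Applying IC y(0) = 5:
Particular solution: y = 5e^(6x)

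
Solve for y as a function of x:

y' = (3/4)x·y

Separating variables and integrating:
ln|y| = 3x^2/8 + C

General solution: y = Ce^(3x^2/8)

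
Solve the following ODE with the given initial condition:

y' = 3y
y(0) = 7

General solution: y = Ce^(3x)
Applying IC y(0) = 7:
Particular solution: y = 7e^(3x)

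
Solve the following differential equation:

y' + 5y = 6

Using integrating factor method:

General solution: y = 6/5 + Ce^(-5x)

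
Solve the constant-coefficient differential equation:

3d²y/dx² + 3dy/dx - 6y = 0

Characteristic equation: 3r² + 3r - 6 = 0
Divide by 3: r² + r - 2 = 0
Roots: r = 1, -2 (distinct real)
General solution: y = C₁e^x + C₂e^(-2x)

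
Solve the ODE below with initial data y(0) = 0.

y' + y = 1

General solution: y = 1 + Ce^(-x)
Applying y(0) = 0: C = 0 - 1 = -1
Particular solution: y = 1 - e^(-x)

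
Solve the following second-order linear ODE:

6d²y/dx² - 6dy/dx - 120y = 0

Characteristic equation: 6r² - 6r - 120 = 0
Divide by 6: r² - r - 20 = 0
Roots: r = 5, -4 (distinct real)
General solution: y = C₁e^(5x) + C₂e^(-4x)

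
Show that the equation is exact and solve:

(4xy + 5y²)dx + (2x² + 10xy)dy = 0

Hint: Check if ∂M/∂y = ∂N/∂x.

Verify exactness: ∂M/∂y = ∂N/∂x ✓
Find F(x,y) such that ∂F/∂x = M, ∂F/∂y = N
Solution: 2x²y + 5xy² = C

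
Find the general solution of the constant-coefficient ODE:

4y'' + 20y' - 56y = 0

Characteristic equation: 4r² + 20r - 56 = 0
Divide by 4: r² + 5r - 14 = 0
Roots: r = 2, -7 (distinct real)
General solution: y = C₁e^(2x) + C₂e^(-7x)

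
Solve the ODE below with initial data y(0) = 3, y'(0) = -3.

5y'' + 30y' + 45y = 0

General solution: y = (C₁ + C₂x)e^(-3x)
Repeated root r = -3
Applying ICs: C₁ = 3, C₂ = 6
Particular solution: y = (3 + 6x)e^(-3x)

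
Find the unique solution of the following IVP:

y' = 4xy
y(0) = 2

General solution: y = Ce^(2x²)
Applying IC y(0) = 2:
Particular solution: y = 2e^(2x²)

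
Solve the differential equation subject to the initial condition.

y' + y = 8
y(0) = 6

General solution: y = 8 + Ce^(-x)
Applying y(0) = 6: C = 6 - 8 = -2
Particular solution: y = 8 - 2e^(-x)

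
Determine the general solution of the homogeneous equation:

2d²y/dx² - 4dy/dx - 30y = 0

Characteristic equation: 2r² - 4r - 30 = 0
Divide by 2: r² - 2r - 15 = 0
Roots: r = 5, -3 (distinct real)
General solution: y = C₁e^(5x) + C₂e^(-3x)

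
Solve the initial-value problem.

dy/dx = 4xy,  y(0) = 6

General solution: y = Ce^(2x²)
Applying IC y(0) = 6:
Particular solution: y = 6e^(2x²)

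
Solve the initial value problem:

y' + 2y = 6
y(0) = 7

General solution: y = 3 + Ce^(-2x)
Applying y(0) = 7: C = 7 - 3 = 4
Particular solution: y = 3 + 4e^(-2x)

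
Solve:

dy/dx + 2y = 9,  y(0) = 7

General solution: y = 9/2 + Ce^(-2x)
Applying y(0) = 7: C = 7 - 9/2 = 5/2
Particular solution: y = 9/2 + (5/2)e^(-2x)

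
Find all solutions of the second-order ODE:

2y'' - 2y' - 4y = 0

Characteristic equation: 2r² - 2r - 4 = 0
Divide by 2: r² - r - 2 = 0
Roots: r = 2, -1 (distinct real)
General solution: y = C₁e^(2x) + C₂e^(-x)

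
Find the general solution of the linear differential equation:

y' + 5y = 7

Using integrating factor method:

General solution: y = 7/5 + Ce^(-5x)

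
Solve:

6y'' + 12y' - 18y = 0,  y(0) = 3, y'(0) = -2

General solution: y = C₁e^x + C₂e^(-3x)
Applying ICs: C₁ = 7/4, C₂ = 5/4
Particular solution: y = (7/4)e^x + (5/4)e^(-3x)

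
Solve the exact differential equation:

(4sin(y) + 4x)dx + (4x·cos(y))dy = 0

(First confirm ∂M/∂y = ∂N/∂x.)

Verify exactness: ∂M/∂y = ∂N/∂x ✓
Find F(x,y) such that ∂F/∂x = M, ∂F/∂y = N
Solution: 4x·sin(y) + 2x² = C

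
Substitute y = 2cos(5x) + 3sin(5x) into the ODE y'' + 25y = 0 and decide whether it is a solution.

Verification:
y'' = -50cos(5x) - 75sin(5x)
y'' + 25y = 0 ✓

Yes, it is a solution.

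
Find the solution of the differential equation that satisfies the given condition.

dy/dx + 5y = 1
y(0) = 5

General solution: y = 1/5 + Ce^(-5x)
Applying y(0) = 5: C = 5 - 1/5 = 24/5
Particular solution: y = 1/5 + (24/5)e^(-5x)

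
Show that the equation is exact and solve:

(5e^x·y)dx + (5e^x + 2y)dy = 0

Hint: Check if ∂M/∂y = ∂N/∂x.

Verify exactness: ∂M/∂y = ∂N/∂x ✓
Find F(x,y) such that ∂F/∂x = M, ∂F/∂y = N
Solution: 5e^x·y + y² = C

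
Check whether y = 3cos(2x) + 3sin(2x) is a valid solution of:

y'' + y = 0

Verification:
y'' = -12cos(2x) - 12sin(2x)
y'' + y ≠ 0 (frequency mismatch: got 4 instead of 1)

No, it is not a solution.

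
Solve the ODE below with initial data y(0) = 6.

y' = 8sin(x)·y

General solution: y = Ce^(-8cos(x))
Applying IC y(0) = 6:
Particular solution: y = 6e^(8(1-cos(x)))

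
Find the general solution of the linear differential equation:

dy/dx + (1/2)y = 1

Using integrating factor method:

General solution: y = 2 + Ce^(-x/2)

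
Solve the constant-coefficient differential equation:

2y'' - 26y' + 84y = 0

Characteristic equation: 2r² - 26r + 84 = 0
Divide by 2: r² - 13r + 42 = 0
Roots: r = 6, 7 (distinct real)
General solution: y = C₁e^(6x) + C₂e^(7x)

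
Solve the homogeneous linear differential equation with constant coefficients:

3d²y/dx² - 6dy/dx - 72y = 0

Characteristic equation: 3r² - 6r - 72 = 0
Divide by 3: r² - 2r - 24 = 0
Roots: r = 6, -4 (distinct real)
General solution: y = C₁e^(6x) + C₂e^(-4x)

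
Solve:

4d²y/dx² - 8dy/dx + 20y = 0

Characteristic equation: 4r² - 8r + 20 = 0
Divide by 4: r² - 2r + 5 = 0
Roots: r = 1 ± 2i (complex conjugates)
General solution: y = e^x(C₁cos(2x) + C₂sin(2x))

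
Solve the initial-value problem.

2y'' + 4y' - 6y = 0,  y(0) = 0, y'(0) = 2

General solution: y = C₁e^x + C₂e^(-3x)
Applying ICs: C₁ = 1/2, C₂ = -1/2
Particular solution: y = (1/2)e^x - (1/2)e^(-3x)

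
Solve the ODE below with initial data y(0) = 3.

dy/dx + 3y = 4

General solution: y = 4/3 + Ce^(-3x)
Applying y(0) = 3: C = 3 - 4/3 = 5/3
Particular solution: y = 4/3 + (5/3)e^(-3x)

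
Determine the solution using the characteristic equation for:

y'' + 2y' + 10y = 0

Characteristic equation: r² + 2r + 10 = 0
Roots: r = -1 ± 3i (complex conjugates)
General solution: y = e^(-x)(C₁cos(3x) + C₂sin(3x))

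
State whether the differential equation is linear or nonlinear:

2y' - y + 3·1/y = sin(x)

Nonlinear (1/y term)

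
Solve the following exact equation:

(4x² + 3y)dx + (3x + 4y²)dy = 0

Verify exactness: ∂M/∂y = ∂N/∂x ✓
Find F(x,y) such that ∂F/∂x = M, ∂F/∂y = N
Solution: 4x³/3 + 3xy + 4y³/3 = C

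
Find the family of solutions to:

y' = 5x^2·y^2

Separating variables and integrating:
-1/y = 5x^3/3 + C

General solution: y^-1 = (-5/3)x^3 + C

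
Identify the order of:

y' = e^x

The order is 1 (highest derivative is of order 1).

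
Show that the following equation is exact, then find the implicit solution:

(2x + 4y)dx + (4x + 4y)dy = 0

Verify exactness: ∂M/∂y = ∂N/∂x ✓
Find F(x,y) such that ∂F/∂x = M, ∂F/∂y = N
Solution: x² + 4xy + 2y² = C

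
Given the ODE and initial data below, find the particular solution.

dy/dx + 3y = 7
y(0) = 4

General solution: y = 7/3 + Ce^(-3x)
Applying y(0) = 4: C = 4 - 7/3 = 5/3
Particular solution: y = 7/3 + (5/3)e^(-3x)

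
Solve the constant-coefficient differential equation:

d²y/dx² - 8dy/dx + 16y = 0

Characteristic equation: r² - 8r + 16 = 0
Factored: (r - 4)² = 0
Repeated root: r = 4
General solution: y = (C₁ + C₂x)e^(4x)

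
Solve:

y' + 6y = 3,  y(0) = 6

General solution: y = 1/2 + Ce^(-6x)
Applying y(0) = 6: C = 6 - 1/2 = 11/2
Particular solution: y = 1/2 + (11/2)e^(-6x)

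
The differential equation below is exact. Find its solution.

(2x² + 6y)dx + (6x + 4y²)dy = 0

Verify exactness: ∂M/∂y = ∂N/∂x ✓
Find F(x,y) such that ∂F/∂x = M, ∂F/∂y = N
Solution: 2x³/3 + 6xy + 4y³/3 = C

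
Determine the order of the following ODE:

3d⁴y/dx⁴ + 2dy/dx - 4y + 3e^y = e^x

The order is 4 (highest derivative is of order 4).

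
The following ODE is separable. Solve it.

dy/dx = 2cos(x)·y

Separating variables and integrating:
ln|y| = 2sin(x) + C

General solution: y = Ce^(2sin(x))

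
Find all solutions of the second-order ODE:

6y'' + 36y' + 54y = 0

Characteristic equation: 6r² + 36r + 54 = 0
Divide by 6: r² + 6r + 9 = 0
Factored: (r + 3)² = 0
Repeated root: r = -3
General solution: y = (C₁ + C₂x)e^(-3x)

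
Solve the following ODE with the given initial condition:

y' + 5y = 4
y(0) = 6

General solution: y = 4/5 + Ce^(-5x)
Applying y(0) = 6: C = 6 - 4/5 = 26/5
Particular solution: y = 4/5 + (26/5)e^(-5x)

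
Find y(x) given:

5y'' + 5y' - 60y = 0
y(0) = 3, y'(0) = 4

General solution: y = C₁e^(3x) + C₂e^(-4x)
Applying ICs: C₁ = 16/7, C₂ = 5/7
Particular solution: y = (16/7)e^(3x) + (5/7)e^(-4x)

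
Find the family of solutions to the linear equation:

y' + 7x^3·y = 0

Using integrating factor method:

General solution: y = Ce^(-7x^4/4)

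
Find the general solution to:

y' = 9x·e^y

Separating variables and integrating:
-e^(-y) = 9x²/2 + C

General solution: y = -ln(C - 9x²/2)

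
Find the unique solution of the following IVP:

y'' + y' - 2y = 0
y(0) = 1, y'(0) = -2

General solution: y = C₁e^x + C₂e^(-2x)
Applying ICs: C₁ = 0, C₂ = 1
Particular solution: y = e^(-2x)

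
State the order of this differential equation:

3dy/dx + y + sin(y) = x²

The order is 1 (highest derivative is of order 1).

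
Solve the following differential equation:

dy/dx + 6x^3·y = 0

Using integrating factor method:

General solution: y = Ce^(-3x^4/2)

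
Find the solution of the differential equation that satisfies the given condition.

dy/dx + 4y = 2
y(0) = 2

General solution: y = 1/2 + Ce^(-4x)
Applying y(0) = 2: C = 2 - 1/2 = 3/2
Particular solution: y = 1/2 + (3/2)e^(-4x)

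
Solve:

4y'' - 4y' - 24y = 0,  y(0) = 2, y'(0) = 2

General solution: y = C₁e^(3x) + C₂e^(-2x)
Applying ICs: C₁ = 6/5, C₂ = 4/5
Particular solution: y = (6/5)e^(3x) + (4/5)e^(-2x)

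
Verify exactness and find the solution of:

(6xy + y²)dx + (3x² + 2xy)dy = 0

Verify exactness: ∂M/∂y = ∂N/∂x ✓
Find F(x,y) such that ∂F/∂x = M, ∂F/∂y = N
Solution: 3x²y + xy² = C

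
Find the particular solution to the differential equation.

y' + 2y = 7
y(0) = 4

General solution: y = 7/2 + Ce^(-2x)
Applying y(0) = 4: C = 4 - 7/2 = 1/2
Particular solution: y = 7/2 + (1/2)e^(-2x)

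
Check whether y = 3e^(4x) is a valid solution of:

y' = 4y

Verification:
y = 3e^(4x)
y' = 12e^(4x)
4y = 12e^(4x)
y' = 4y ✓

Yes, it is a solution.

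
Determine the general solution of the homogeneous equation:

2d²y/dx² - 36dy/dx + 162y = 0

Characteristic equation: 2r² - 36r + 162 = 0
Divide by 2: r² - 18r + 81 = 0
Factored: (r - 9)² = 0
Repeated root: r = 9
General solution: y = (C₁ + C₂x)e^(9x)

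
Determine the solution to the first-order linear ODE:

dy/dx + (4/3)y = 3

Using integrating factor method:

General solution: y = 9/4 + Ce^(-4x/3)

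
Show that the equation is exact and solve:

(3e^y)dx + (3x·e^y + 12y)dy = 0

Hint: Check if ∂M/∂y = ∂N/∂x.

Verify exactness: ∂M/∂y = ∂N/∂x ✓
Find F(x,y) such that ∂F/∂x = M, ∂F/∂y = N
Solution: 3x·e^y + 6y² = C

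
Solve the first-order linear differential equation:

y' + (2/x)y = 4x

Using integrating factor method:

General solution: y = x^2 + Cx^(-2)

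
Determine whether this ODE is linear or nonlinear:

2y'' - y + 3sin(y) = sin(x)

Nonlinear (sin(y) is nonlinear in y)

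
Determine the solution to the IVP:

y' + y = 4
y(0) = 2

General solution: y = 4 + Ce^(-x)
Applying y(0) = 2: C = 2 - 4 = -2
Particular solution: y = 4 - 2e^(-x)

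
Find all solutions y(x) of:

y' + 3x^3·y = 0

Using integrating factor method:

General solution: y = Ce^(-3x^4/4)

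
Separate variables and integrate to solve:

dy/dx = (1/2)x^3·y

Separating variables and integrating:
ln|y| = x^4/8 + C

General solution: y = Ce^(x^4/8)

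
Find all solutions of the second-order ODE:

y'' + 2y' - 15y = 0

Characteristic equation: r² + 2r - 15 = 0
Roots: r = 3, -5 (distinct real)
General solution: y = C₁e^(3x) + C₂e^(-5x)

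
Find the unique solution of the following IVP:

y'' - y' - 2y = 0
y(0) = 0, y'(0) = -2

General solution: y = C₁e^(2x) + C₂e^(-x)
Applying ICs: C₁ = -2/3, C₂ = 2/3
Particular solution: y = -(2/3)e^(2x) + (2/3)e^(-x)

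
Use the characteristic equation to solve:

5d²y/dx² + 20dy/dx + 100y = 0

Characteristic equation: 5r² + 20r + 100 = 0
Divide by 5: r² + 4r + 20 = 0
Roots: r = -2 ± 4i (complex conjugates)
General solution: y = e^(-2x)(C₁cos(4x) + C₂sin(4x))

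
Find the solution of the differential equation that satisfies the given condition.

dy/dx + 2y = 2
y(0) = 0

General solution: y = 1 + Ce^(-2x)
Applying y(0) = 0: C = 0 - 1 = -1
Particular solution: y = 1 - e^(-2x)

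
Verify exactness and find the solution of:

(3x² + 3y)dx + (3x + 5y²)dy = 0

Verify exactness: ∂M/∂y = ∂N/∂x ✓
Find F(x,y) such that ∂F/∂x = M, ∂F/∂y = N
Solution: x³ + 3xy + 5y³/3 = C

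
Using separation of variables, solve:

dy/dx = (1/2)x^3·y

Separating variables and integrating:
ln|y| = x^4/8 + C

General solution: y = Ce^(x^4/8)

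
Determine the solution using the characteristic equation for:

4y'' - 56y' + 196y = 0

Characteristic equation: 4r² - 56r + 196 = 0
Divide by 4: r² - 14r + 49 = 0
Factored: (r - 7)² = 0
Repeated root: r = 7
General solution: y = (C₁ + C₂x)e^(7x)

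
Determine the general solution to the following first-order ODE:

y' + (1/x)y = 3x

Using integrating factor method:

General solution: y = x^2 + C/x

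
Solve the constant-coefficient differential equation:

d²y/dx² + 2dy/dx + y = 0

Characteristic equation: r² + 2r + 1 = 0
Factored: (r + 1)² = 0
Repeated root: r = -1
General solution: y = (C₁ + C₂x)e^(-x)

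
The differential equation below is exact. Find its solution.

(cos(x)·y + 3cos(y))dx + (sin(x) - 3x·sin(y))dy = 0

Verify exactness: ∂M/∂y = ∂N/∂x ✓
Find F(x,y) such that ∂F/∂x = M, ∂F/∂y = N
Solution: sin(x)·y + 3x·cos(y) = C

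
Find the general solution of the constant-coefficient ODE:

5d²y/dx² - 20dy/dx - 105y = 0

Characteristic equation: 5r² - 20r - 105 = 0
Divide by 5: r² - 4r - 21 = 0
Roots: r = 7, -3 (distinct real)
General solution: y = C₁e^(7x) + C₂e^(-3x)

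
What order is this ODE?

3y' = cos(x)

The order is 1 (highest derivative is of order 1).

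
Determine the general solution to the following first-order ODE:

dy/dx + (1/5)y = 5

Using integrating factor method:

General solution: y = 25 + Ce^(-x/5)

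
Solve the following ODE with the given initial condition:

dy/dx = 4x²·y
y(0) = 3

General solution: y = Ce^(4x³/3)
Applying IC y(0) = 3:
Particular solution: y = 3e^(4x³/3)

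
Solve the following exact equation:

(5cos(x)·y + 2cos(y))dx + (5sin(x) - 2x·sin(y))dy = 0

Verify exactness: ∂M/∂y = ∂N/∂x ✓
Find F(x,y) such that ∂F/∂x = M, ∂F/∂y = N
Solution: 5sin(x)·y + 2x·cos(y) = C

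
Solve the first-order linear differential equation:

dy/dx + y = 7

Using integrating factor method:

General solution: y = 7 + Ce^(-x)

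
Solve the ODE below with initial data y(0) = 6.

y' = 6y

General solution: y = Ce^(6x)
Applying IC y(0) = 6:
Particular solution: y = 6e^(6x)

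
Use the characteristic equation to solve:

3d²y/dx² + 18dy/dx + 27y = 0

Characteristic equation: 3r² + 18r + 27 = 0
Divide by 3: r² + 6r + 9 = 0
Factored: (r + 3)² = 0
Repeated root: r = -3
General solution: y = (C₁ + C₂x)e^(-3x)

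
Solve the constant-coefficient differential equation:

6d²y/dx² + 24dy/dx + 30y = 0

Characteristic equation: 6r² + 24r + 30 = 0
Divide by 6: r² + 4r + 5 = 0
Roots: r = -2 ± i (complex conjugates)
General solution: y = e^(-2x)(C₁cos(x) + C₂sin(x))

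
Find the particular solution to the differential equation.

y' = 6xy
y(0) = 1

General solution: y = Ce^(3x²)
Applying IC y(0) = 1:
Particular solution: y = e^(3x²)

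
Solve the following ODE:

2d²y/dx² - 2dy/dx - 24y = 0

Characteristic equation: 2r² - 2r - 24 = 0
Divide by 2: r² - r - 12 = 0
Roots: r = 4, -3 (distinct real)
General solution: y = C₁e^(4x) + C₂e^(-3x)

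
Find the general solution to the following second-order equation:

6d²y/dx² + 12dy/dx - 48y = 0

Characteristic equation: 6r² + 12r - 48 = 0
Divide by 6: r² + 2r - 8 = 0
Roots: r = 2, -4 (distinct real)
General solution: y = C₁e^(2x) + C₂e^(-4x)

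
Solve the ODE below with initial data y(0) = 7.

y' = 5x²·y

General solution: y = Ce^(5x³/3)
Applying IC y(0) = 7:
Particular solution: y = 7e^(5x³/3)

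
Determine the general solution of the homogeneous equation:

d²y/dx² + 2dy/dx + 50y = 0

Characteristic equation: r² + 2r + 50 = 0
Roots: r = -1 ± 7i (complex conjugates)
General solution: y = e^(-x)(C₁cos(7x) + C₂sin(7x))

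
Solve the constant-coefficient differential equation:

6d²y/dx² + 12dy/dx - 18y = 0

Characteristic equation: 6r² + 12r - 18 = 0
Divide by 6: r² + 2r - 3 = 0
Roots: r = 1, -3 (distinct real)
General solution: y = C₁e^x + C₂e^(-3x)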